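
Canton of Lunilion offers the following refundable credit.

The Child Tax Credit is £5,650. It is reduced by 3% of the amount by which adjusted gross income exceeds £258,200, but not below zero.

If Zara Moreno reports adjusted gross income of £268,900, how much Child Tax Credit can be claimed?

£5,329

Child Tax Credit: 3% of the £10,700 excess over £258,200 is £321; credit = £5,650 − £321 = £5,329.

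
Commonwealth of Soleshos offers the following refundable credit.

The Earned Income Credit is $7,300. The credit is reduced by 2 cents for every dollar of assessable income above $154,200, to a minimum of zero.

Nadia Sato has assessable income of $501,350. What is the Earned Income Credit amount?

Earned Income Credit: 2% of the $347,150 excess over $154,200 is $6,943; credit = $7,300 − $6,943 = $357.

$357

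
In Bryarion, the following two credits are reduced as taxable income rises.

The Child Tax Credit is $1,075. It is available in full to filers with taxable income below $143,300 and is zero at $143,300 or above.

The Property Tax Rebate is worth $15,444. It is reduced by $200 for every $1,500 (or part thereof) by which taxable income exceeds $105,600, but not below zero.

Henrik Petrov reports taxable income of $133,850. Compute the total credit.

Child Tax Credit: $133,850 is below the $143,300 cutoff, so the full $1,075 applies.
Property Tax Rebate: income exceeds $105,600 by $28,250, which is 19 full-or-partial $1,500 increments; reduction = 19 × $200 = $3,800, leaving $11,644.
Total: $1,075 + $11,644 = $12,719.

$12,719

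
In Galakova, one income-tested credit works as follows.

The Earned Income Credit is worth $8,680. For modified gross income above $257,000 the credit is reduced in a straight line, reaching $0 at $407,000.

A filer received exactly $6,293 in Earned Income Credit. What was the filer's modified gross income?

$6,293 is 6,293/8,680 of the full $8,680, so 2,387/8,680 of the $150,000 range has been used: income = $257,000 + $150,000 × 2,387/8,680 = $298,250.

$298,250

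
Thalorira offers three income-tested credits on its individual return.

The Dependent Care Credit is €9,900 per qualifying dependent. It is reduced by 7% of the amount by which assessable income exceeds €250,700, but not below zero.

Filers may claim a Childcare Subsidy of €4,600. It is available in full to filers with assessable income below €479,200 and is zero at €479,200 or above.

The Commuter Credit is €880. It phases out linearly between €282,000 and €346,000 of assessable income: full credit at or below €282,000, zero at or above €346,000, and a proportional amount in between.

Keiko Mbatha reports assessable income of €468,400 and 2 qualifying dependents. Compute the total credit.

Dependent Care Credit: base = 2 × €9,900 = €19,800. 7% of the €217,700 excess over €250,700 is €15,239; credit = €19,800 − €15,239 = €4,561.
Childcare Subsidy: €468,400 is below the €479,200 cutoff, so the full €4,600 applies.
Commuter Credit: €468,400 is at or above €346,000, so the credit is €0.
Total: €4,561 + €4,600 + €0 = €9,161.

€9,161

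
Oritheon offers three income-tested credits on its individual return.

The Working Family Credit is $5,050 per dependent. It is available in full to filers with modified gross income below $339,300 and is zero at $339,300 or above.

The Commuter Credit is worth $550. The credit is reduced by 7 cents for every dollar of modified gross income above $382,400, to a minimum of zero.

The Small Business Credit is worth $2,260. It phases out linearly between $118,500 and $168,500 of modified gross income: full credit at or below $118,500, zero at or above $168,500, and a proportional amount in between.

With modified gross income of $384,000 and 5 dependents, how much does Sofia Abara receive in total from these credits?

Working Family Credit: base = 5 × $5,050 = $25,250. $384,000 meets or exceeds the $339,300 cutoff, so the credit is $0.
Commuter Credit: 7% of the $1,600 excess over $382,400 is $112; credit = $550 − $112 = $438.
Small Business Credit: $384,000 is at or above $168,500, so the credit is $0.
Total: $0 + $438 + $0 = $438.

$438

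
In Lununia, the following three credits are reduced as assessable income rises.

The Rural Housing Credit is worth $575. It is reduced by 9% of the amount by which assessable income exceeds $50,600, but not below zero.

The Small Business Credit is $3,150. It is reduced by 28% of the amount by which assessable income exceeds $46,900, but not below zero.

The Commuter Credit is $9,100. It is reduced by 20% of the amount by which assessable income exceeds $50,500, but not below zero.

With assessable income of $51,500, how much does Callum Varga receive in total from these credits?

Rural Housing Credit: 9% of the $900 excess over $50,600 is $81; credit = $575 − $81 = $494.
Small Business Credit: 28% of the $4,600 excess over $46,900 is $1,288; credit = $3,150 − $1,288 = $1,862.
Commuter Credit: 20% of the $1,000 excess over $50,500 is $200; credit = $9,100 − $200 = $8,900.
Total: $494 + $1,862 + $8,900 = $11,256.

$11,256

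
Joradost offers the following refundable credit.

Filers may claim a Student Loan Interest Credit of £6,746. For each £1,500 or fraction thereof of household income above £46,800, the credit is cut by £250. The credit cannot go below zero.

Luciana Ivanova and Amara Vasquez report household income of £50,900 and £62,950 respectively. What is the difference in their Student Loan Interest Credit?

£2,000

Luciana (£50,900): Student Loan Interest Credit: income exceeds £46,800 by £4,100, which is 3 full-or-partial £1,500 increments; reduction = 3 × £250 = £750, leaving £5,996.
Amara (£62,950): Student Loan Interest Credit: income exceeds £46,800 by £16,150, which is 11 full-or-partial £1,500 increments; reduction = 11 × £250 = £2,750, leaving £3,996.
Difference: |£5,996 − £3,996| = £2,000.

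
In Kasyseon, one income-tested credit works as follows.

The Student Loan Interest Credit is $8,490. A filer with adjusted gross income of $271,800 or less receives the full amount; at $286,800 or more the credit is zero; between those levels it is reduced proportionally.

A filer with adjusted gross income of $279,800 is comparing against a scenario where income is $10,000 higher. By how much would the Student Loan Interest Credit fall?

At $279,800 — $279,800 is $8,000 into a $15,000 phase-out range, leaving 7,000/15,000 of the credit: $8,490 × 7,000/15,000 = $3,962.
At $289,800 — $289,800 is at or above $286,800, so the credit is $0.
Lost: $3,962 − $0 = $3,962.

$3,962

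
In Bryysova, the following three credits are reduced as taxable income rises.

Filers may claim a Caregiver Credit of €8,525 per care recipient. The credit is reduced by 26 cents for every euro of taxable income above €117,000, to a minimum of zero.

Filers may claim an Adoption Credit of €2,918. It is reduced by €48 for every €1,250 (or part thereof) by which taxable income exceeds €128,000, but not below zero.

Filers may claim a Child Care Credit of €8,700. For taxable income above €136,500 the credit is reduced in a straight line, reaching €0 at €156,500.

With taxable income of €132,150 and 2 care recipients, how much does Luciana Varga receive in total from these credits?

Caregiver Credit: base = 2 × €8,525 = €17,050. 26% of the €15,150 excess over €117,000 is €3,939; credit = €17,050 − €3,939 = €13,111.
Adoption Credit: income exceeds €128,000 by €4,150, which is 4 full-or-partial €1,250 increments; reduction = 4 × €48 = €192, leaving €2,726.
Child Care Credit: €132,150 is at or below the €136,500 threshold, so the full €8,700 applies.
Total: €13,111 + €2,726 + €8,700 = €24,537.

€24,537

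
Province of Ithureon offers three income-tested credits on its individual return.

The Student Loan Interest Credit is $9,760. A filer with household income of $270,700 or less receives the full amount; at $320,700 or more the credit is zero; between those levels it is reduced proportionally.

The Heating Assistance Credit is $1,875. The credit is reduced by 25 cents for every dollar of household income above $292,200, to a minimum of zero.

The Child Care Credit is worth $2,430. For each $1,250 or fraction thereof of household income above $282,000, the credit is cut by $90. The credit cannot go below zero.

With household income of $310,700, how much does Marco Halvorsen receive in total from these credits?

$2,312

Student Loan Interest Credit: $310,700 is $40,000 into a $50,000 phase-out range, leaving 10,000/50,000 of the credit: $9,760 × 10,000/50,000 = $1,952.
Heating Assistance Credit: 25% of the $18,500 excess over $292,200 is $4,625 ≥ base, so the credit is $0.
Child Care Credit: income exceeds $282,000 by $28,700, which is 23 full-or-partial $1,250 increments; reduction = 23 × $90 = $2,070, leaving $360.
Total: $1,952 + $0 + $360 = $2,312.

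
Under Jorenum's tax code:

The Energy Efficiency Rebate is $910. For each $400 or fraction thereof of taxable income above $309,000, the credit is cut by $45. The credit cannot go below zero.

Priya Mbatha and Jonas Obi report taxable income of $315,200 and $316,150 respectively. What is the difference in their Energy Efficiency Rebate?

$90

Priya ($315,200): Energy Efficiency Rebate: income exceeds $309,000 by $6,200, which is 16 full-or-partial $400 increments; reduction = 16 × $45 = $720, leaving $190.
Jonas ($316,150): Energy Efficiency Rebate: income exceeds $309,000 by $7,150, which is 18 full-or-partial $400 increments; reduction = 18 × $45 = $810, leaving $100.
Difference: |$190 − $100| = $90.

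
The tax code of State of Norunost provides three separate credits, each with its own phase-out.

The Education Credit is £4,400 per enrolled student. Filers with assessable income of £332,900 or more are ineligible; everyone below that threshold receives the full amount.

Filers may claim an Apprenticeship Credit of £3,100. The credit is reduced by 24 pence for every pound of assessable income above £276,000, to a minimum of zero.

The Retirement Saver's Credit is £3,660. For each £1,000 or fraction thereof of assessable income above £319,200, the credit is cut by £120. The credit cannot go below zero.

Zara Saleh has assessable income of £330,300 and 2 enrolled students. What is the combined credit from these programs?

Education Credit: base = 2 × £4,400 = £8,800. £330,300 is below the £332,900 cutoff, so the full £8,800 applies.
Apprenticeship Credit: 24% of the £54,300 excess over £276,000 is £13,032 ≥ base, so the credit is £0.
Retirement Saver's Credit: income exceeds £319,200 by £11,100, which is 12 full-or-partial £1,000 increments; reduction = 12 × £120 = £1,440, leaving £2,220.
Total: £8,800 + £0 + £2,220 = £11,020.

£11,020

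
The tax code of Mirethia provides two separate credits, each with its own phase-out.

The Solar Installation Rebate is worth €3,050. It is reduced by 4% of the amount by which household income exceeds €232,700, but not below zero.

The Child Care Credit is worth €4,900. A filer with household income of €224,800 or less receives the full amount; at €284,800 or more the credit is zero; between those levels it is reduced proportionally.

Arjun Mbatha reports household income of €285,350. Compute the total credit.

€944

Solar Installation Rebate: 4% of the €52,650 excess over €232,700 is €2,106; credit = €3,050 − €2,106 = €944.
Child Care Credit: €285,350 is at or above €284,800, so the credit is €0.
Total: €944 + €0 = €944.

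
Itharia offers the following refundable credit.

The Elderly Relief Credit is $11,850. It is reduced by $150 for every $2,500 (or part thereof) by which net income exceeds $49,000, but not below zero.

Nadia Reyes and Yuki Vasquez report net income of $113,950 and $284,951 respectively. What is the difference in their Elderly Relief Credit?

Nadia ($113,950): Elderly Relief Credit: income exceeds $49,000 by $64,950, which is 26 full-or-partial $2,500 increments; reduction = 26 × $150 = $3,900, leaving $7,950.
Yuki ($284,951): Elderly Relief Credit: income exceeds $49,000 by $235,951 → 95 increments × $150 = $14,250 ≥ base, so the credit is $0.
Difference: |$7,950 − $0| = $7,950.

$7,950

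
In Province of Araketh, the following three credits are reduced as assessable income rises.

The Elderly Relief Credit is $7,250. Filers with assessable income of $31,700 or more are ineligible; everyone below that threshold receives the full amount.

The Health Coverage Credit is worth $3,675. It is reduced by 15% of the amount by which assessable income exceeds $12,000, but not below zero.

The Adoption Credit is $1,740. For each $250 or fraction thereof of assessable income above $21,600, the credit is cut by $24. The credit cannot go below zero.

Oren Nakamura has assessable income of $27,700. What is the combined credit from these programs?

$9,710

Elderly Relief Credit: $27,700 is below the $31,700 cutoff, so the full $7,250 applies.
Health Coverage Credit: 15% of the $15,700 excess over $12,000 is $2,355; credit = $3,675 − $2,355 = $1,320.
Adoption Credit: income exceeds $21,600 by $6,100, which is 25 full-or-partial $250 increments; reduction = 25 × $24 = $600, leaving $1,140.
Total: $7,250 + $1,320 + $1,140 = $9,710.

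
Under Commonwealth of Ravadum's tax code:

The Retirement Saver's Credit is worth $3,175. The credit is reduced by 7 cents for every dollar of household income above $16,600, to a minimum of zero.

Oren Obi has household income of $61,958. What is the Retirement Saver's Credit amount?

$0

Retirement Saver's Credit: 7% of the $45,358 excess over $16,600 is $3,175.06 ≥ base, so the credit is $0.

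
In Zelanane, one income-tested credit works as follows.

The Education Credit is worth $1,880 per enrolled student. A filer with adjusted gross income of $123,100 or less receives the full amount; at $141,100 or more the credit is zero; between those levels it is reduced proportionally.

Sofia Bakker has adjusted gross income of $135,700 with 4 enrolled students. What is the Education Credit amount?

Education Credit: base = 4 × $1,880 = $7,520. $135,700 is $12,600 into a $18,000 phase-out range, leaving 5,400/18,000 of the credit: $7,520 × 5,400/18,000 = $2,256.

$2,256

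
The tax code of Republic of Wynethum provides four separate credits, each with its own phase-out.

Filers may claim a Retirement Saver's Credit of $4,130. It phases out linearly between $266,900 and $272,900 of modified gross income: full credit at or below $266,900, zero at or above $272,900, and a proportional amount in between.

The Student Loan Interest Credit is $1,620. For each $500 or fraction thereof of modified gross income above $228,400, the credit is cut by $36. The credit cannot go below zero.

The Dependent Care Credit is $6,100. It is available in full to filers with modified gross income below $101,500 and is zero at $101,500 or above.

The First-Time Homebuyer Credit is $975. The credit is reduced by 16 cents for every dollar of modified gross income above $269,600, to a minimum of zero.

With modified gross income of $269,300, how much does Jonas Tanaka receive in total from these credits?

$3,453

Retirement Saver's Credit: $269,300 is $2,400 into a $6,000 phase-out range, leaving 3,600/6,000 of the credit: $4,130 × 3,600/6,000 = $2,478.
Student Loan Interest Credit: income exceeds $228,400 by $40,900 → 82 increments × $36 = $2,952 ≥ base, so the credit is $0.
Dependent Care Credit: $269,300 meets or exceeds the $101,500 cutoff, so the credit is $0.
First-Time Homebuyer Credit: $269,300 is at or below the $269,600 threshold, so the full $975 applies.
Total: $2,478 + $0 + $0 + $975 = $3,453.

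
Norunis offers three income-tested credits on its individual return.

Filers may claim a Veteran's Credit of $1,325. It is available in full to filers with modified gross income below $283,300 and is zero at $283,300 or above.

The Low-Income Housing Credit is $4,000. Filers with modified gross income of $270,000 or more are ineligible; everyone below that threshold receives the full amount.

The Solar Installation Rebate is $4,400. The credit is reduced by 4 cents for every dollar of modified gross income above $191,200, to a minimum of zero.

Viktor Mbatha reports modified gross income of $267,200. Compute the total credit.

Veteran's Credit: $267,200 is below the $283,300 cutoff, so the full $1,325 applies.
Low-Income Housing Credit: $267,200 is below the $270,000 cutoff, so the full $4,000 applies.
Solar Installation Rebate: 4% of the $76,000 excess over $191,200 is $3,040; credit = $4,400 − $3,040 = $1,360.
Total: $1,325 + $4,000 + $1,360 = $6,685.

$6,685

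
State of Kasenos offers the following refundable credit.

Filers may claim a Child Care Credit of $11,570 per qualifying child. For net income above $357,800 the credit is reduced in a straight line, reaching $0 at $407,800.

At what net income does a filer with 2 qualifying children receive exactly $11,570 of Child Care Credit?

Full credit = 2 × $11,570 = $23,140.
$11,570 is 11,570/23,140 of the full $23,140, so 11,570/23,140 of the $50,000 range has been used: income = $357,800 + $50,000 × 11,570/23,140 = $382,800.

$382,800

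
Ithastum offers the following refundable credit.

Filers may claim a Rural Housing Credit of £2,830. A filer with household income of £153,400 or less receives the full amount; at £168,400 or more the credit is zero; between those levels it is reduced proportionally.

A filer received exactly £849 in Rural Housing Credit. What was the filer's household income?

£849 is 849/2,830 of the full £2,830, so 1,981/2,830 of the £15,000 range has been used: income = £153,400 + £15,000 × 1,981/2,830 = £163,900.

£163,900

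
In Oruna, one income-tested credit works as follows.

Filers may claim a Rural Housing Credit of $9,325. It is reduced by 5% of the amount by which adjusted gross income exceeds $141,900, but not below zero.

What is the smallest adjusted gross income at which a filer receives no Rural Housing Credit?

The credit falls by 5% of each dollar above $141,900, so it reaches zero when the excess is $9,325 / 5% = $186,500: income = $141,900 + $186,500 = $328,400.

$328,400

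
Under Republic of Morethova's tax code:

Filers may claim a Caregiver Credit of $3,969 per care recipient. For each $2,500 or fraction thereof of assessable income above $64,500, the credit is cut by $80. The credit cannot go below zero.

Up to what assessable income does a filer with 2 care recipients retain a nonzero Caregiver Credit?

Full credit = 2 × $3,969 = $7,938.
After 99 increments the reduction is 99 × $80 = $7,920, leaving $18; one more increment wipes it out. Increment 99 ends at excess 99 × $2,500 = $247,500, so the highest qualifying income is $64,500 + $247,500 = $312,000.

$312,000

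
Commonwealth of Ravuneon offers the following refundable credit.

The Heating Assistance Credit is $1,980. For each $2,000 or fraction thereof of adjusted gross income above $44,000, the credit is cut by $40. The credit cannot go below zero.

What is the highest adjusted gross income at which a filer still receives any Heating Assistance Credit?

After 49 increments the reduction is 49 × $40 = $1,960, leaving $20; one more increment wipes it out. Increment 49 ends at excess 49 × $2,000 = $98,000, so the highest qualifying income is $44,000 + $98,000 = $142,000.

$142,000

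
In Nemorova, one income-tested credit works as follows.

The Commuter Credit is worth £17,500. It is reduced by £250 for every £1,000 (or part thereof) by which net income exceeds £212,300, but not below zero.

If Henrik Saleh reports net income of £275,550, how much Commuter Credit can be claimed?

£1,500

Commuter Credit: income exceeds £212,300 by £63,250, which is 64 full-or-partial £1,000 increments; reduction = 64 × £250 = £16,000, leaving £1,500.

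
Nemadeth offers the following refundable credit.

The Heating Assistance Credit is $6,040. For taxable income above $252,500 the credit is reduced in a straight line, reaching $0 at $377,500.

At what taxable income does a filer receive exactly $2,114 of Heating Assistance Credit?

$333,750

$2,114 is 2,114/6,040 of the full $6,040, so 3,926/6,040 of the $125,000 range has been used: income = $252,500 + $125,000 × 3,926/6,040 = $333,750.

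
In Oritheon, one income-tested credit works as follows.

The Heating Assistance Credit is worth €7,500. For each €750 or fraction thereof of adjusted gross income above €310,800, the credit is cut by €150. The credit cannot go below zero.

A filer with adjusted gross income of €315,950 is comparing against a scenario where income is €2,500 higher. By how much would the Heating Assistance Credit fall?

€600

At €315,950 — income exceeds €310,800 by €5,150, which is 7 full-or-partial €750 increments; reduction = 7 × €150 = €1,050, leaving €6,450.
At €318,450 — income exceeds €310,800 by €7,650, which is 11 full-or-partial €750 increments; reduction = 11 × €150 = €1,650, leaving €5,850.
Lost: €6,450 − €5,850 = €600.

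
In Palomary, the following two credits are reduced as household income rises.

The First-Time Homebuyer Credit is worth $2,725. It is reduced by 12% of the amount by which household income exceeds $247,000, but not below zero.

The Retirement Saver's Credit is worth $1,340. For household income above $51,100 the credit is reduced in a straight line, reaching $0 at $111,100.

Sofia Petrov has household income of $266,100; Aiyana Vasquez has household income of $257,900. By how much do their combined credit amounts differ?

Sofia ($266,100): First-Time Homebuyer Credit: 12% of the $19,100 excess over $247,000 is $2,292; credit = $2,725 − $2,292 = $433. Retirement Saver's Credit: $266,100 is at or above $111,100, so the credit is $0. total $433 + $0 = $433
Aiyana ($257,900): First-Time Homebuyer Credit: 12% of the $10,900 excess over $247,000 is $1,308; credit = $2,725 − $1,308 = $1,417. Retirement Saver's Credit: $257,900 is at or above $111,100, so the credit is $0. total $1,417 + $0 = $1,417
Difference: |$433 − $1,417| = $984.

$984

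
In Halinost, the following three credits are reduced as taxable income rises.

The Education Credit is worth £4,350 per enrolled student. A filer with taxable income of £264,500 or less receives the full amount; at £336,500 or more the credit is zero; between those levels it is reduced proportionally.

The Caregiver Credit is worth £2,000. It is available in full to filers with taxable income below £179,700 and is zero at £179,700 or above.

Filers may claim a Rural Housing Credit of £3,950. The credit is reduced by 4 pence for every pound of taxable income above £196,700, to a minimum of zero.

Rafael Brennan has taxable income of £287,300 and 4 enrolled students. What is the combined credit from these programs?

£12,216

Education Credit: base = 4 × £4,350 = £17,400. £287,300 is £22,800 into a £72,000 phase-out range, leaving 49,200/72,000 of the credit: £17,400 × 49,200/72,000 = £11,890.
Caregiver Credit: £287,300 meets or exceeds the £179,700 cutoff, so the credit is £0.
Rural Housing Credit: 4% of the £90,600 excess over £196,700 is £3,624; credit = £3,950 − £3,624 = £326.
Total: £11,890 + £0 + £326 = £12,216.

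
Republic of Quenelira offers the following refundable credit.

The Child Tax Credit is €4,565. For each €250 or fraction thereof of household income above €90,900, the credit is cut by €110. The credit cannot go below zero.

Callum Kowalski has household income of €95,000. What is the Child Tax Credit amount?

Child Tax Credit: income exceeds €90,900 by €4,100, which is 17 full-or-partial €250 increments; reduction = 17 × €110 = €1,870, leaving €2,695.

€2,695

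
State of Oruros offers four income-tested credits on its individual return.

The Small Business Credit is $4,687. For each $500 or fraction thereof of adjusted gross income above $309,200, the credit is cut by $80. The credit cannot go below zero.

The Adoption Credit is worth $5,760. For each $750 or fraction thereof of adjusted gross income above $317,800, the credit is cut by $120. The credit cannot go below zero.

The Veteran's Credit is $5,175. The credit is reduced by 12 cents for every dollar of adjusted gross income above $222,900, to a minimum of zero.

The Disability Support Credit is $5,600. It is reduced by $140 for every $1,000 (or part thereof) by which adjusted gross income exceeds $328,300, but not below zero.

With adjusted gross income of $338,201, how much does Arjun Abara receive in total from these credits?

Small Business Credit: income exceeds $309,200 by $29,001 → 59 increments × $80 = $4,720 ≥ base, so the credit is $0.
Adoption Credit: income exceeds $317,800 by $20,401, which is 28 full-or-partial $750 increments; reduction = 28 × $120 = $3,360, leaving $2,400.
Veteran's Credit: 12% of the $115,301 excess over $222,900 is $13,836.12 ≥ base, so the credit is $0.
Disability Support Credit: income exceeds $328,300 by $9,901, which is 10 full-or-partial $1,000 increments; reduction = 10 × $140 = $1,400, leaving $4,200.
Total: $0 + $2,400 + $0 + $4,200 = $6,600.

$6,600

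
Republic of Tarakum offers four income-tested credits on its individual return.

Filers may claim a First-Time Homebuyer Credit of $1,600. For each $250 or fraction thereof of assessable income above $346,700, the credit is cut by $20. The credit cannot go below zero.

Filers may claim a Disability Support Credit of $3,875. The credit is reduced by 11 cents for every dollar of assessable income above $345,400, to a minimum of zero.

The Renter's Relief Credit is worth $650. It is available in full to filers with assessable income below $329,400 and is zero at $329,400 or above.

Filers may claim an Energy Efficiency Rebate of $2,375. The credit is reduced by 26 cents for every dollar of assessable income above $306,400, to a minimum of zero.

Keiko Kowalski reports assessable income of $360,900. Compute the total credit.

First-Time Homebuyer Credit: income exceeds $346,700 by $14,200, which is 57 full-or-partial $250 increments; reduction = 57 × $20 = $1,140, leaving $460.
Disability Support Credit: 11% of the $15,500 excess over $345,400 is $1,705; credit = $3,875 − $1,705 = $2,170.
Renter's Relief Credit: $360,900 meets or exceeds the $329,400 cutoff, so the credit is $0.
Energy Efficiency Rebate: 26% of the $54,500 excess over $306,400 is $14,170 ≥ base, so the credit is $0.
Total: $460 + $2,170 + $0 + $0 = $2,630.

$2,630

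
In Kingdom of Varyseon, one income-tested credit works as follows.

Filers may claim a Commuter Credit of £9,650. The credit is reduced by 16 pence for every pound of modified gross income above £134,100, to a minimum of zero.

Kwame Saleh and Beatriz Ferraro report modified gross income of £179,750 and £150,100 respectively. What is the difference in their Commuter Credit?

£4,744

Kwame (£179,750): Commuter Credit: 16% of the £45,650 excess over £134,100 is £7,304; credit = £9,650 − £7,304 = £2,346.
Beatriz (£150,100): Commuter Credit: 16% of the £16,000 excess over £134,100 is £2,560; credit = £9,650 − £2,560 = £7,090.
Difference: |£2,346 − £7,090| = £4,744.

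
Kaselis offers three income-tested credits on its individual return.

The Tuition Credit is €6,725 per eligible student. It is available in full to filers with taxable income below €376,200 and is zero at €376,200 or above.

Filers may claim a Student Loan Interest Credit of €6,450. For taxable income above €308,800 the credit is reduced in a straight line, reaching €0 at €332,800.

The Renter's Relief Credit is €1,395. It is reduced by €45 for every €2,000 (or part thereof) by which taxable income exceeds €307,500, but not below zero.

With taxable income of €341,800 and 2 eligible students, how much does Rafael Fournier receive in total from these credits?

Tuition Credit: base = 2 × €6,725 = €13,450. €341,800 is below the €376,200 cutoff, so the full €13,450 applies.
Student Loan Interest Credit: €341,800 is at or above €332,800, so the credit is €0.
Renter's Relief Credit: income exceeds €307,500 by €34,300, which is 18 full-or-partial €2,000 increments; reduction = 18 × €45 = €810, leaving €585.
Total: €13,450 + €0 + €585 = €14,035.

€14,035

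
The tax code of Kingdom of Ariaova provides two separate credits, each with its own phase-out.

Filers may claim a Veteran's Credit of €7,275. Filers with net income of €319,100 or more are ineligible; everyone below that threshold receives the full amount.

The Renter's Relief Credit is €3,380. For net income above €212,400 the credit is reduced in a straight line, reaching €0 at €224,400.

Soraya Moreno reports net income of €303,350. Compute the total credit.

Veteran's Credit: €303,350 is below the €319,100 cutoff, so the full €7,275 applies.
Renter's Relief Credit: €303,350 is at or above €224,400, so the credit is €0.
Total: €7,275 + €0 = €7,275.

€7,275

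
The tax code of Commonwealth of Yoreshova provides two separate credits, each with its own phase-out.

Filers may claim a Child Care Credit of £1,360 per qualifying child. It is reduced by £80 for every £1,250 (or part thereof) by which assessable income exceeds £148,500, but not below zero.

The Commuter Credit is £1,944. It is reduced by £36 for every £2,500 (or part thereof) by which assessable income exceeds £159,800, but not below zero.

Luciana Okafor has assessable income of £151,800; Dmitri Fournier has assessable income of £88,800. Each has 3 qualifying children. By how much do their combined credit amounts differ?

Luciana (£151,800): Child Care Credit: base = 3 × £1,360 = £4,080. income exceeds £148,500 by £3,300, which is 3 full-or-partial £1,250 increments; reduction = 3 × £80 = £240, leaving £3,840. Commuter Credit: £151,800 is at or below the £159,800 threshold, so the full £1,944 applies. total £3,840 + £1,944 = £5,784
Dmitri (£88,800): Child Care Credit: base = 3 × £1,360 = £4,080. £88,800 is at or below the £148,500 threshold, so the full £4,080 applies. Commuter Credit: £88,800 is at or below the £159,800 threshold, so the full £1,944 applies. total £4,080 + £1,944 = £6,024
Difference: |£5,784 − £6,024| = £240.

£240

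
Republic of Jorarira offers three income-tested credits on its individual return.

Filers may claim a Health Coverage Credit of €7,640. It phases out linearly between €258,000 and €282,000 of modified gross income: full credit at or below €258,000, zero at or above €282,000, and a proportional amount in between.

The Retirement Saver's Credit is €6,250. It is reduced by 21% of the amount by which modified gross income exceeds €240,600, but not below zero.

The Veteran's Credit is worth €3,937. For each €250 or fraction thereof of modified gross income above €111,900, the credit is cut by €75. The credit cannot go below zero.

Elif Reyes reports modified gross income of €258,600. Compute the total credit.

Health Coverage Credit: €258,600 is €600 into a €24,000 phase-out range, leaving 23,400/24,000 of the credit: €7,640 × 23,400/24,000 = €7,449.
Retirement Saver's Credit: 21% of the €18,000 excess over €240,600 is €3,780; credit = €6,250 − €3,780 = €2,470.
Veteran's Credit: income exceeds €111,900 by €146,700 → 587 increments × €75 = €44,025 ≥ base, so the credit is €0.
Total: €7,449 + €2,470 + €0 = €9,919.

€9,919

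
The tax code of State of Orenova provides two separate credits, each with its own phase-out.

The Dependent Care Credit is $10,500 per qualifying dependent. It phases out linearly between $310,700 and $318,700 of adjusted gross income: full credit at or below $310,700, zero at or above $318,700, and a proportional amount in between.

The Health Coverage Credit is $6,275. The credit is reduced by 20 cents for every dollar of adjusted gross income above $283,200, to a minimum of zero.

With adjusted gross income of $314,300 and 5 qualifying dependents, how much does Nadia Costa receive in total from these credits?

Dependent Care Credit: base = 5 × $10,500 = $52,500. $314,300 is $3,600 into a $8,000 phase-out range, leaving 4,400/8,000 of the credit: $52,500 × 4,400/8,000 = $28,875.
Health Coverage Credit: 20% of the $31,100 excess over $283,200 is $6,220; credit = $6,275 − $6,220 = $55.
Total: $28,875 + $55 = $28,930.

$28,930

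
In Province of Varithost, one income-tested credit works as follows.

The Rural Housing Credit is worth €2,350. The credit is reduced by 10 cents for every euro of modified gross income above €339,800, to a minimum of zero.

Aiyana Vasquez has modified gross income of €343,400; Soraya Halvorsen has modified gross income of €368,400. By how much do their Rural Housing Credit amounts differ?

€1,990

Aiyana (€343,400): Rural Housing Credit: 10% of the €3,600 excess over €339,800 is €360; credit = €2,350 − €360 = €1,990.
Soraya (€368,400): Rural Housing Credit: 10% of the €28,600 excess over €339,800 is €2,860 ≥ base, so the credit is €0.
Difference: |€1,990 − €0| = €1,990.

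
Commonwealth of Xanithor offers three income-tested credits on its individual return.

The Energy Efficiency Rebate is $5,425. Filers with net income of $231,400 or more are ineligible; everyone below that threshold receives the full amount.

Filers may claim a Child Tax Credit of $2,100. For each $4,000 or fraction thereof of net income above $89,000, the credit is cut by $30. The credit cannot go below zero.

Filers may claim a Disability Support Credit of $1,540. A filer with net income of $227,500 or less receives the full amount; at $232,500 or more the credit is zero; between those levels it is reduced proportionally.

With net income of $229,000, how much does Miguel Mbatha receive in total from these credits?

Energy Efficiency Rebate: $229,000 is below the $231,400 cutoff, so the full $5,425 applies.
Child Tax Credit: income exceeds $89,000 by $140,000, which is 35 full-or-partial $4,000 increments; reduction = 35 × $30 = $1,050, leaving $1,050.
Disability Support Credit: $229,000 is $1,500 into a $5,000 phase-out range, leaving 3,500/5,000 of the credit: $1,540 × 3,500/5,000 = $1,078.
Total: $5,425 + $1,050 + $1,078 = $7,553.

$7,553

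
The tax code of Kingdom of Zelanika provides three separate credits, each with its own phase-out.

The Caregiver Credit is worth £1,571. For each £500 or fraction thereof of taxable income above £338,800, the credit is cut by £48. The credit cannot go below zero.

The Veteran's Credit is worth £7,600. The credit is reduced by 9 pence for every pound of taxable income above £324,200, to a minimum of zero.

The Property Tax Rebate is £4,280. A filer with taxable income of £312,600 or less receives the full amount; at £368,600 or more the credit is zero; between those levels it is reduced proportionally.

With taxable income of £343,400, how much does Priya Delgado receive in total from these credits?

Caregiver Credit: income exceeds £338,800 by £4,600, which is 10 full-or-partial £500 increments; reduction = 10 × £48 = £480, leaving £1,091.
Veteran's Credit: 9% of the £19,200 excess over £324,200 is £1,728; credit = £7,600 − £1,728 = £5,872.
Property Tax Rebate: £343,400 is £30,800 into a £56,000 phase-out range, leaving 25,200/56,000 of the credit: £4,280 × 25,200/56,000 = £1,926.
Total: £1,091 + £5,872 + £1,926 = £8,889.

£8,889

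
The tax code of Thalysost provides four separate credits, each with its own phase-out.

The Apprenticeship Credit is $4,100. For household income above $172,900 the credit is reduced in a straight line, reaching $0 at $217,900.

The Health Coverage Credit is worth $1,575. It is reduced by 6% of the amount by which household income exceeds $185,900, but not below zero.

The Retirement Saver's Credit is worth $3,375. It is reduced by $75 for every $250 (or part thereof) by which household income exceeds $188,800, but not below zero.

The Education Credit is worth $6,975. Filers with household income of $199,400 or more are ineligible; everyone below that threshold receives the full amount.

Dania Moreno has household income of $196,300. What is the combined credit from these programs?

$11,019

Apprenticeship Credit: $196,300 is $23,400 into a $45,000 phase-out range, leaving 21,600/45,000 of the credit: $4,100 × 21,600/45,000 = $1,968.
Health Coverage Credit: 6% of the $10,400 excess over $185,900 is $624; credit = $1,575 − $624 = $951.
Retirement Saver's Credit: income exceeds $188,800 by $7,500, which is 30 full-or-partial $250 increments; reduction = 30 × $75 = $2,250, leaving $1,125.
Education Credit: $196,300 is below the $199,400 cutoff, so the full $6,975 applies.
Total: $1,968 + $951 + $1,125 + $6,975 = $11,019.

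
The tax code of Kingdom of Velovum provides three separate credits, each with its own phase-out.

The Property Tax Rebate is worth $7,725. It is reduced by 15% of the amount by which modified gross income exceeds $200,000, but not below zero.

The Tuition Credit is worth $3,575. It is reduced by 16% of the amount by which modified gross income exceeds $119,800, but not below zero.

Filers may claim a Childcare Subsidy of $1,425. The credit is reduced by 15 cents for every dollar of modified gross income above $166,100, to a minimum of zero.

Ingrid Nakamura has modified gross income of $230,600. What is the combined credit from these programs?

$3,135

Property Tax Rebate: 15% of the $30,600 excess over $200,000 is $4,590; credit = $7,725 − $4,590 = $3,135.
Tuition Credit: 16% of the $110,800 excess over $119,800 is $17,728 ≥ base, so the credit is $0.
Childcare Subsidy: 15% of the $64,500 excess over $166,100 is $9,675 ≥ base, so the credit is $0.
Total: $3,135 + $0 + $0 = $3,135.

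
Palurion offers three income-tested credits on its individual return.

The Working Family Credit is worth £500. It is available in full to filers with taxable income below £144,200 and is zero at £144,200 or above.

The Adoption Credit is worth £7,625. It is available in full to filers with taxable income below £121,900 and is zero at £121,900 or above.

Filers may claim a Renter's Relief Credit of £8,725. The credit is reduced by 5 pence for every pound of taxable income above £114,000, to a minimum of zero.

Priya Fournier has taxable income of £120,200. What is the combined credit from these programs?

£16,540

Working Family Credit: £120,200 is below the £144,200 cutoff, so the full £500 applies.
Adoption Credit: £120,200 is below the £121,900 cutoff, so the full £7,625 applies.
Renter's Relief Credit: 5% of the £6,200 excess over £114,000 is £310; credit = £8,725 − £310 = £8,415.
Total: £500 + £7,625 + £8,415 = £16,540.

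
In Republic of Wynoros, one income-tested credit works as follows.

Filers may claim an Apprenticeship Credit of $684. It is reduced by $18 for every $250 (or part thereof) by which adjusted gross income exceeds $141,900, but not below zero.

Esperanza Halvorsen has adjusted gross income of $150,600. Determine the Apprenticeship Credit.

$54

Apprenticeship Credit: income exceeds $141,900 by $8,700, which is 35 full-or-partial $250 increments; reduction = 35 × $18 = $630, leaving $54.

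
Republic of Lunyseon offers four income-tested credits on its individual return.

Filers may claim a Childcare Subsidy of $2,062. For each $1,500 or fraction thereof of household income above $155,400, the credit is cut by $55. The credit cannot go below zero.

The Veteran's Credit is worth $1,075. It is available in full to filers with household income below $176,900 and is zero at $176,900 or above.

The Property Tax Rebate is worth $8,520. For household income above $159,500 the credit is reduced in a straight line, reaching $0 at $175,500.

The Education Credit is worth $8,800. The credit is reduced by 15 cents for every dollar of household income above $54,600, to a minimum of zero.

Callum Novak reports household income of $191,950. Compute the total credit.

Childcare Subsidy: income exceeds $155,400 by $36,550, which is 25 full-or-partial $1,500 increments; reduction = 25 × $55 = $1,375, leaving $687.
Veteran's Credit: $191,950 meets or exceeds the $176,900 cutoff, so the credit is $0.
Property Tax Rebate: $191,950 is at or above $175,500, so the credit is $0.
Education Credit: 15% of the $137,350 excess over $54,600 is $20,602.50 ≥ base, so the credit is $0.
Total: $687 + $0 + $0 + $0 = $687.

$687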